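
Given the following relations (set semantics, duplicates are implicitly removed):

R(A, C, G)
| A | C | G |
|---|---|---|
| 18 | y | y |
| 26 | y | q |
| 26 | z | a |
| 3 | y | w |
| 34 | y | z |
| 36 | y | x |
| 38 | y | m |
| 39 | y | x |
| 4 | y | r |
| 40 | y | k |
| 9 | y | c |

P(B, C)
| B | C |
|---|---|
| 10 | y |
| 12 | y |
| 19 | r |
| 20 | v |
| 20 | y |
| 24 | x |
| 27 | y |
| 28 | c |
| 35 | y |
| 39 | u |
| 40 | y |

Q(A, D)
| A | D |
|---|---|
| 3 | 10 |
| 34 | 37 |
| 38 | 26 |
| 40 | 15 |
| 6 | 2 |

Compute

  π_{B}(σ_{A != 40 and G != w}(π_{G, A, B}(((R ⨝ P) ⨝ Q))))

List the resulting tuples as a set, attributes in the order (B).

R ⋈ P (natural join on C): {(18, y, y, 10), (18, y, y, 12), (18, y, y, 20), (18, y, y, 27), (18, y, y, 35), (18, y, y, 40), (26, y, q, 10), (26, y, q, 12), (26, y, q, 20), (26, y, q, 27), (26, y, q, 35), (26, y, q, 40), (3, y, w, 10), (3, y, w, 12), (3, y, w, 20), (3, y, w, 27), (3, y, w, 35), (3, y, w, 40), (34, y, z, 10), (34, y, z, 12), (34, y, z, 20), (34, y, z, 27), (34, y, z, 35), (34, y, z, 40), (36, y, x, 10), (36, y, x, 12), (36, y, x, 20), (36, y, x, 27), (36, y, x, 35), (36, y, x, 40), (38, y, m, 10), (38, y, m, 12), (38, y, m, 20), (38, y, m, 27), (38, y, m, 35), (38, y, m, 40), (39, y, x, 10), (39, y, x, 12), (39, y, x, 20), (39, y, x, 27), (39, y, x, 35), (39, y, x, 40), (4, y, r, 10), (4, y, r, 12), (4, y, r, 20), (4, y, r, 27), (4, y, r, 35), (4, y, r, 40), (40, y, k, 10), (40, y, k, 12), (40, y, k, 20), (40, y, k, 27), (40, y, k, 35), (40, y, k, 40), (9, y, c, 10), (9, y, c, 12), (9, y, c, 20), (9, y, c, 27), (9, y, c, 35), (9, y, c, 40)}
(R ⨝ P) ⋈ Q (natural join on A): {(3, y, w, 10, 10), (3, y, w, 12, 10), (3, y, w, 20, 10), (3, y, w, 27, 10), (3, y, w, 35, 10), (3, y, w, 40, 10), (34, y, z, 10, 37), (34, y, z, 12, 37), (34, y, z, 20, 37), (34, y, z, 27, 37), (34, y, z, 35, 37), (34, y, z, 40, 37), (38, y, m, 10, 26), (38, y, m, 12, 26), (38, y, m, 20, 26), (38, y, m, 27, 26), (38, y, m, 35, 26), (38, y, m, 40, 26), (40, y, k, 10, 15), (40, y, k, 12, 15), (40, y, k, 20, 15), (40, y, k, 27, 15), (40, y, k, 35, 15), (40, y, k, 40, 15)}
Projecting to G, A, B: {(k, 40, 10), (k, 40, 12), (k, 40, 20), (k, 40, 27), (k, 40, 35), (k, 40, 40), (m, 38, 10), (m, 38, 12), (m, 38, 20), (m, 38, 27), (m, 38, 35), (m, 38, 40), (w, 3, 10), (w, 3, 12), (w, 3, 20), (w, 3, 27), (w, 3, 35), (w, 3, 40), (z, 34, 10), (z, 34, 12), (z, 34, 20), (z, 34, 27), (z, 34, 35), (z, 34, 40)}
Filtering on A != 40 and G != w leaves {(m, 38, 10), (m, 38, 12), (m, 38, 20), (m, 38, 27), (m, 38, 35), (m, 38, 40), (z, 34, 10), (z, 34, 12), (z, 34, 20), (z, 34, 27), (z, 34, 35), (z, 34, 40)}.
Projecting to B (6 duplicate(s) eliminated): {10, 12, 20, 27, 35, 40}

{10, 12, 20, 27, 35, 40}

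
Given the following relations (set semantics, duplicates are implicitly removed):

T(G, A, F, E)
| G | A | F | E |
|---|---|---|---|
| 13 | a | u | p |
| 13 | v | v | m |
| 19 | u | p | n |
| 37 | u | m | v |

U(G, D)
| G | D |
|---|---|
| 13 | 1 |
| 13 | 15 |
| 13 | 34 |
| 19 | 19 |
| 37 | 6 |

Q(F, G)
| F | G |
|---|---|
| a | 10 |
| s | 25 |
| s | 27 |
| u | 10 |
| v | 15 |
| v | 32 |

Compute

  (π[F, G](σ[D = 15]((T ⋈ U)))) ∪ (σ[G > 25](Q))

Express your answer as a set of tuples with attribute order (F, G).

Natural join on G: {(13, a, u, p, 1), (13, a, u, p, 15), (13, a, u, p, 34), (13, v, v, m, 1), (13, v, v, m, 15), (13, v, v, m, 34), (19, u, p, n, 19), (37, u, m, v, 6)}
Filtering on D = 15 leaves {(13, a, u, p, 15), (13, v, v, m, 15)}.
π_{F, G} gives {(u, 13), (v, 13)}.
Filtering on G > 25 leaves {(s, 27), (v, 32)}.
Set union of the two operands is {(s, 27), (u, 13), (v, 13), (v, 32)}.

{(s, 27), (u, 13), (v, 13), (v, 32)}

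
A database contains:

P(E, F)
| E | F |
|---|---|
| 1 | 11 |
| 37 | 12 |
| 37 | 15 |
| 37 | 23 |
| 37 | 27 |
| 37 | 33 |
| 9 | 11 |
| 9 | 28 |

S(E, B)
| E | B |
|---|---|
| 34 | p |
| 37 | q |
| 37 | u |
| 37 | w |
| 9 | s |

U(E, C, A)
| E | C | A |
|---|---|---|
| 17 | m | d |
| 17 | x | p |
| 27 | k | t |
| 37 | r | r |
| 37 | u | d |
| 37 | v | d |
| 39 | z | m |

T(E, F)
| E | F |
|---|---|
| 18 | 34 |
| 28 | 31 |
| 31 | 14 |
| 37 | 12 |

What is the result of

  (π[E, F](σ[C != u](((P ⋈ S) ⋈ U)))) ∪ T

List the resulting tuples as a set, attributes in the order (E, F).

{(18, 34), (28, 31), (31, 14), (37, 12), (37, 15), (37, 23), (37, 27), (37, 33)}

Natural join on E: {(37, 12, q), (37, 12, u), (37, 12, w), (37, 15, q), (37, 15, u), (37, 15, w), (37, 23, q), (37, 23, u), (37, 23, w), (37, 27, q), (37, 27, u), (37, 27, w), (37, 33, q), (37, 33, u), (37, 33, w), (9, 11, s), (9, 28, s)}
Natural join on E: {(37, 12, q, r, r), (37, 12, q, u, d), (37, 12, q, v, d), (37, 12, u, r, r), (37, 12, u, u, d), (37, 12, u, v, d), (37, 12, w, r, r), (37, 12, w, u, d), (37, 12, w, v, d), (37, 15, q, r, r), (37, 15, q, u, d), (37, 15, q, v, d), (37, 15, u, r, r), (37, 15, u, u, d), (37, 15, u, v, d), (37, 15, w, r, r), (37, 15, w, u, d), (37, 15, w, v, d), (37, 23, q, r, r), (37, 23, q, u, d), (37, 23, q, v, d), (37, 23, u, r, r), (37, 23, u, u, d), (37, 23, u, v, d), (37, 23, w, r, r), (37, 23, w, u, d), (37, 23, w, v, d), (37, 27, q, r, r), (37, 27, q, u, d), (37, 27, q, v, d), (37, 27, u, r, r), (37, 27, u, u, d), (37, 27, u, v, d), (37, 27, w, r, r), (37, 27, w, u, d), (37, 27, w, v, d), (37, 33, q, r, r), (37, 33, q, u, d), (37, 33, q, v, d), (37, 33, u, r, r), (37, 33, u, u, d), (37, 33, u, v, d), (37, 33, w, r, r), (37, 33, w, u, d), (37, 33, w, v, d)}
Filtering on C != u leaves {(37, 12, q, r, r), (37, 12, q, v, d), (37, 12, u, r, r), (37, 12, u, v, d), (37, 12, w, r, r), (37, 12, w, v, d), (37, 15, q, r, r), (37, 15, q, v, d), (37, 15, u, r, r), (37, 15, u, v, d), (37, 15, w, r, r), (37, 15, w, v, d), (37, 23, q, r, r), (37, 23, q, v, d), (37, 23, u, r, r), (37, 23, u, v, d), (37, 23, w, r, r), (37, 23, w, v, d), (37, 27, q, r, r), (37, 27, q, v, d), (37, 27, u, r, r), (37, 27, u, v, d), (37, 27, w, r, r), (37, 27, w, v, d), (37, 33, q, r, r), (37, 33, q, v, d), (37, 33, u, r, r), (37, 33, u, v, d), (37, 33, w, r, r), (37, 33, w, v, d)}.
Projecting to E, F (25 duplicate(s) eliminated): {(37, 12), (37, 15), (37, 23), (37, 27), (37, 33)}
Taking the union: {(18, 34), (28, 31), (31, 14), (37, 12), (37, 15), (37, 23), (37, 27), (37, 33)}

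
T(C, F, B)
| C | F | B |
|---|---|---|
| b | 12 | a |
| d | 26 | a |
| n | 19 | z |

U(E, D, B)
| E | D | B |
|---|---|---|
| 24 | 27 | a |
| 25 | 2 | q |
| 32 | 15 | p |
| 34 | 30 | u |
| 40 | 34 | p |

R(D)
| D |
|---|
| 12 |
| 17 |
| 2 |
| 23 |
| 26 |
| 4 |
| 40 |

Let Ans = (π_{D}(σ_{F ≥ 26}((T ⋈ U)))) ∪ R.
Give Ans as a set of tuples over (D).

{12, 17, 2, 23, 26, 27, 4, 40}

Natural join on B: {(b, 12, a, 24, 27), (d, 26, a, 24, 27)}
Filtering on F ≥ 26 leaves {(d, 26, a, 24, 27)}.
Keep only column(s) D: {27}
Taking the union: {12, 17, 2, 23, 26, 27, 4, 40}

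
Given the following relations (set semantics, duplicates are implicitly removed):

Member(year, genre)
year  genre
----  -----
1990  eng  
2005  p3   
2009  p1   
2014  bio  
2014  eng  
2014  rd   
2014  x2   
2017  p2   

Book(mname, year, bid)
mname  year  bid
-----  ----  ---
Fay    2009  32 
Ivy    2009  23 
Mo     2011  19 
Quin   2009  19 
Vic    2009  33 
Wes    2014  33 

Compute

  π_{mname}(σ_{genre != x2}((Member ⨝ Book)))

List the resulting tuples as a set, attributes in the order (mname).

Member ⋈ Book (natural join on year): {(2009, p1, Fay, 32), (2009, p1, Ivy, 23), (2009, p1, Quin, 19), (2009, p1, Vic, 33), (2014, bio, Wes, 33), (2014, eng, Wes, 33), (2014, rd, Wes, 33), (2014, x2, Wes, 33)}
Apply σ_{genre != x2}; surviving tuples: {(2009, p1, Fay, 32), (2009, p1, Ivy, 23), (2009, p1, Quin, 19), (2009, p1, Vic, 33), (2014, bio, Wes, 33), (2014, eng, Wes, 33), (2014, rd, Wes, 33)}
π[mname]: project onto (mname) (2 duplicate(s) eliminated) → {Fay, Ivy, Quin, Vic, Wes}

{Fay, Ivy, Quin, Vic, Wes}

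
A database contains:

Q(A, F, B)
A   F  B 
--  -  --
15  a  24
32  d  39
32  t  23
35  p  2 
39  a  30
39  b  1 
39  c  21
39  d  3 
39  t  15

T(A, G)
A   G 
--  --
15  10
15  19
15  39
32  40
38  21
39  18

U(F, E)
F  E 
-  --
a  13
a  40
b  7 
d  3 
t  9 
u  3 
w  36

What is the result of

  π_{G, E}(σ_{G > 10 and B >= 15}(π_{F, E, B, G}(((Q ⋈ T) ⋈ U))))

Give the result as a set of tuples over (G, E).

{(18, 13), (18, 40), (18, 9), (19, 13), (19, 40), (39, 13), (39, 40), (40, 3), (40, 9)}

Natural join on A: {(15, a, 24, 10), (15, a, 24, 19), (15, a, 24, 39), (32, d, 39, 40), (32, t, 23, 40), (39, a, 30, 18), (39, b, 1, 18), (39, c, 21, 18), (39, d, 3, 18), (39, t, 15, 18)}
Natural join on F: {(15, a, 24, 10, 13), (15, a, 24, 10, 40), (15, a, 24, 19, 13), (15, a, 24, 19, 40), (15, a, 24, 39, 13), (15, a, 24, 39, 40), (32, d, 39, 40, 3), (32, t, 23, 40, 9), (39, a, 30, 18, 13), (39, a, 30, 18, 40), (39, b, 1, 18, 7), (39, d, 3, 18, 3), (39, t, 15, 18, 9)}
π_{F, E, B, G} gives {(a, 13, 24, 10), (a, 13, 24, 19), (a, 13, 24, 39), (a, 13, 30, 18), (a, 40, 24, 10), (a, 40, 24, 19), (a, 40, 24, 39), (a, 40, 30, 18), (b, 7, 1, 18), (d, 3, 3, 18), (d, 3, 39, 40), (t, 9, 15, 18), (t, 9, 23, 40)}.
Selection G > 10 and B >= 15: {(a, 13, 24, 19), (a, 13, 24, 39), (a, 13, 30, 18), (a, 40, 24, 19), (a, 40, 24, 39), (a, 40, 30, 18), (d, 3, 39, 40), (t, 9, 15, 18), (t, 9, 23, 40)}
π_{G, E} gives {(18, 13), (18, 40), (18, 9), (19, 13), (19, 40), (39, 13), (39, 40), (40, 3), (40, 9)}.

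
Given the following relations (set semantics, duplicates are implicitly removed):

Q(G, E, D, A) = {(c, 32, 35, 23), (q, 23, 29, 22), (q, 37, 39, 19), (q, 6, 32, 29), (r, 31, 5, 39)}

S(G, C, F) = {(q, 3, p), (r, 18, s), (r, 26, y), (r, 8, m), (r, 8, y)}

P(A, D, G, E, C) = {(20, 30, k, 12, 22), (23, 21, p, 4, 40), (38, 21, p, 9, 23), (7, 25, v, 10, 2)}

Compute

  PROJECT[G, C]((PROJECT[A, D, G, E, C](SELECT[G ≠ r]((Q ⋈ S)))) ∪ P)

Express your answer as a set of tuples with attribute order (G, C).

{(k, 22), (p, 23), (p, 40), (q, 3), (v, 2)}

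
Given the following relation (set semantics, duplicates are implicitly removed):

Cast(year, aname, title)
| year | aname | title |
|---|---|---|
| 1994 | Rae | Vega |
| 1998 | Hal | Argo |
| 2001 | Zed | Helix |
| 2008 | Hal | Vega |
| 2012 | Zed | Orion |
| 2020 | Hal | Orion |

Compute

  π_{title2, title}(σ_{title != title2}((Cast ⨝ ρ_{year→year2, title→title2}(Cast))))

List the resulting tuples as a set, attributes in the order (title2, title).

{(Argo, Orion), (Argo, Vega), (Helix, Orion), (Orion, Argo), (Orion, Helix), (Orion, Vega), (Vega, Argo), (Vega, Orion)}

ρ[year→year2, title→title2]: schema becomes (year2, aname, title2); tuples unchanged.
Joining Cast and ρ_{year→year2, title→title2}(Cast) on aname yields {(1994, Rae, Vega, 1994, Vega), (1998, Hal, Argo, 1998, Argo), (1998, Hal, Argo, 2008, Vega), (1998, Hal, Argo, 2020, Orion), (2001, Zed, Helix, 2001, Helix), (2001, Zed, Helix, 2012, Orion), (2008, Hal, Vega, 1998, Argo), (2008, Hal, Vega, 2008, Vega), (2008, Hal, Vega, 2020, Orion), (2012, Zed, Orion, 2001, Helix), (2012, Zed, Orion, 2012, Orion), (2020, Hal, Orion, 1998, Argo), (2020, Hal, Orion, 2008, Vega), (2020, Hal, Orion, 2020, Orion)}.
Filtering on title != title2 leaves {(1998, Hal, Argo, 2008, Vega), (1998, Hal, Argo, 2020, Orion), (2001, Zed, Helix, 2012, Orion), (2008, Hal, Vega, 1998, Argo), (2008, Hal, Vega, 2020, Orion), (2012, Zed, Orion, 2001, Helix), (2020, Hal, Orion, 1998, Argo), (2020, Hal, Orion, 2008, Vega)}.
π[title2, title]: project onto (title2, title) → {(Argo, Orion), (Argo, Vega), (Helix, Orion), (Orion, Argo), (Orion, Helix), (Orion, Vega), (Vega, Argo), (Vega, Orion)}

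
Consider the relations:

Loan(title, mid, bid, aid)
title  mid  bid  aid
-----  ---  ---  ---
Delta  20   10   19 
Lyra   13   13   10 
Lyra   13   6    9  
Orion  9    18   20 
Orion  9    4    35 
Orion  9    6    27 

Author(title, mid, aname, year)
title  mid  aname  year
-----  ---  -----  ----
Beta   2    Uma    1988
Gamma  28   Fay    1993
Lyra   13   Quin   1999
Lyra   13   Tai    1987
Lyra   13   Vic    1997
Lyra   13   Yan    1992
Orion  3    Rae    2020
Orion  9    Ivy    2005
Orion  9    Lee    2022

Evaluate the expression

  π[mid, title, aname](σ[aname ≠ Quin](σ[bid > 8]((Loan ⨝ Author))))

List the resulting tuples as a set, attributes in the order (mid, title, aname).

Joining Loan and Author on title, mid yields {(Lyra, 13, 13, 10, Quin, 1999), (Lyra, 13, 13, 10, Tai, 1987), (Lyra, 13, 13, 10, Vic, 1997), (Lyra, 13, 13, 10, Yan, 1992), (Lyra, 13, 6, 9, Quin, 1999), (Lyra, 13, 6, 9, Tai, 1987), (Lyra, 13, 6, 9, Vic, 1997), (Lyra, 13, 6, 9, Yan, 1992), (Orion, 9, 18, 20, Ivy, 2005), (Orion, 9, 18, 20, Lee, 2022), (Orion, 9, 4, 35, Ivy, 2005), (Orion, 9, 4, 35, Lee, 2022), (Orion, 9, 6, 27, Ivy, 2005), (Orion, 9, 6, 27, Lee, 2022)}.
Filtering on bid > 8 leaves {(Lyra, 13, 13, 10, Quin, 1999), (Lyra, 13, 13, 10, Tai, 1987), (Lyra, 13, 13, 10, Vic, 1997), (Lyra, 13, 13, 10, Yan, 1992), (Orion, 9, 18, 20, Ivy, 2005), (Orion, 9, 18, 20, Lee, 2022)}.
Filtering on aname ≠ Quin leaves {(Lyra, 13, 13, 10, Tai, 1987), (Lyra, 13, 13, 10, Vic, 1997), (Lyra, 13, 13, 10, Yan, 1992), (Orion, 9, 18, 20, Ivy, 2005), (Orion, 9, 18, 20, Lee, 2022)}.
Projecting to mid, title, aname: {(13, Lyra, Tai), (13, Lyra, Vic), (13, Lyra, Yan), (9, Orion, Ivy), (9, Orion, Lee)}

{(13, Lyra, Tai), (13, Lyra, Vic), (13, Lyra, Yan), (9, Orion, Ivy), (9, Orion, Lee)}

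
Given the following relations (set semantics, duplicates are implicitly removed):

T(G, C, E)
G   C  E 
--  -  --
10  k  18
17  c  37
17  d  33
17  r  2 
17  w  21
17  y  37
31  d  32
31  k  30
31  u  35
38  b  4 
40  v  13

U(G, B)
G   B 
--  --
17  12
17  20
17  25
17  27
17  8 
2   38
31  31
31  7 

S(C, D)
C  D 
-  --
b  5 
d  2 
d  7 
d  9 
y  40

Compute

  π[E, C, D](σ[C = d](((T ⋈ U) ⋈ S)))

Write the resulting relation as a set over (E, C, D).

{(32, d, 2), (32, d, 7), (32, d, 9), (33, d, 2), (33, d, 7), (33, d, 9)}

T ⋈ U (natural join on G): {(17, c, 37, 12), (17, c, 37, 20), (17, c, 37, 25), (17, c, 37, 27), (17, c, 37, 8), (17, d, 33, 12), (17, d, 33, 20), (17, d, 33, 25), (17, d, 33, 27), (17, d, 33, 8), (17, r, 2, 12), (17, r, 2, 20), (17, r, 2, 25), (17, r, 2, 27), (17, r, 2, 8), (17, w, 21, 12), (17, w, 21, 20), (17, w, 21, 25), (17, w, 21, 27), (17, w, 21, 8), (17, y, 37, 12), (17, y, 37, 20), (17, y, 37, 25), (17, y, 37, 27), (17, y, 37, 8), (31, d, 32, 31), (31, d, 32, 7), (31, k, 30, 31), (31, k, 30, 7), (31, u, 35, 31), (31, u, 35, 7)}
(T ⋈ U) ⋈ S (natural join on C): {(17, d, 33, 12, 2), (17, d, 33, 12, 7), (17, d, 33, 12, 9), (17, d, 33, 20, 2), (17, d, 33, 20, 7), (17, d, 33, 20, 9), (17, d, 33, 25, 2), (17, d, 33, 25, 7), (17, d, 33, 25, 9), (17, d, 33, 27, 2), (17, d, 33, 27, 7), (17, d, 33, 27, 9), (17, d, 33, 8, 2), (17, d, 33, 8, 7), (17, d, 33, 8, 9), (17, y, 37, 12, 40), (17, y, 37, 20, 40), (17, y, 37, 25, 40), (17, y, 37, 27, 40), (17, y, 37, 8, 40), (31, d, 32, 31, 2), (31, d, 32, 31, 7), (31, d, 32, 31, 9), (31, d, 32, 7, 2), (31, d, 32, 7, 7), (31, d, 32, 7, 9)}
Filtering on C = d leaves {(17, d, 33, 12, 2), (17, d, 33, 12, 7), (17, d, 33, 12, 9), (17, d, 33, 20, 2), (17, d, 33, 20, 7), (17, d, 33, 20, 9), (17, d, 33, 25, 2), (17, d, 33, 25, 7), (17, d, 33, 25, 9), (17, d, 33, 27, 2), (17, d, 33, 27, 7), (17, d, 33, 27, 9), (17, d, 33, 8, 2), (17, d, 33, 8, 7), (17, d, 33, 8, 9), (31, d, 32, 31, 2), (31, d, 32, 31, 7), (31, d, 32, 31, 9), (31, d, 32, 7, 2), (31, d, 32, 7, 7), (31, d, 32, 7, 9)}.
π_{E, C, D} gives {(32, d, 2), (32, d, 7), (32, d, 9), (33, d, 2), (33, d, 7), (33, d, 9)} (15 duplicate(s) eliminated).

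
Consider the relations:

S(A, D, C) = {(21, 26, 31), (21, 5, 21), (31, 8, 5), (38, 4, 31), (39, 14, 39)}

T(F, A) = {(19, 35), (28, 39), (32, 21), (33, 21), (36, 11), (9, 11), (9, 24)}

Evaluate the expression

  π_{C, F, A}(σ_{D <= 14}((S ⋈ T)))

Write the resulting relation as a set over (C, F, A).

{(21, 32, 21), (21, 33, 21), (39, 28, 39)}

Joining S and T on A yields {(21, 26, 31, 32), (21, 26, 31, 33), (21, 5, 21, 32), (21, 5, 21, 33), (39, 14, 39, 28)}.
Filtering on D <= 14 leaves {(21, 5, 21, 32), (21, 5, 21, 33), (39, 14, 39, 28)}.
π_{C, F, A} gives {(21, 32, 21), (21, 33, 21), (39, 28, 39)}.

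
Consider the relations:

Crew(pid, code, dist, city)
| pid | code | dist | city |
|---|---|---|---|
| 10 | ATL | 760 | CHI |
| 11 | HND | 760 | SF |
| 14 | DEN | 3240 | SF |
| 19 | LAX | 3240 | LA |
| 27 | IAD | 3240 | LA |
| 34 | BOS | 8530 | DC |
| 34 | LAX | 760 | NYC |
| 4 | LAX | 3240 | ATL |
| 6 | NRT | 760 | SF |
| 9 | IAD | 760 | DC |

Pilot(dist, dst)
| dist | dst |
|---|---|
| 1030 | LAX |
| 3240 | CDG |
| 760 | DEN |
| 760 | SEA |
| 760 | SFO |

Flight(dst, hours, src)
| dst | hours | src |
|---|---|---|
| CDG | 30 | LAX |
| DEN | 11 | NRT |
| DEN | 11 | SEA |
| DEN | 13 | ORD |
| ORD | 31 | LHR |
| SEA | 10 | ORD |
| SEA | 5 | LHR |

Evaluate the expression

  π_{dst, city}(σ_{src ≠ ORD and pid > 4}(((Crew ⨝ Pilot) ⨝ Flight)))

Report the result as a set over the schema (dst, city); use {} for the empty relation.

{(CDG, LA), (CDG, SF), (DEN, CHI), (DEN, DC), (DEN, NYC), (DEN, SF), (SEA, CHI), (SEA, DC), (SEA, NYC), (SEA, SF)}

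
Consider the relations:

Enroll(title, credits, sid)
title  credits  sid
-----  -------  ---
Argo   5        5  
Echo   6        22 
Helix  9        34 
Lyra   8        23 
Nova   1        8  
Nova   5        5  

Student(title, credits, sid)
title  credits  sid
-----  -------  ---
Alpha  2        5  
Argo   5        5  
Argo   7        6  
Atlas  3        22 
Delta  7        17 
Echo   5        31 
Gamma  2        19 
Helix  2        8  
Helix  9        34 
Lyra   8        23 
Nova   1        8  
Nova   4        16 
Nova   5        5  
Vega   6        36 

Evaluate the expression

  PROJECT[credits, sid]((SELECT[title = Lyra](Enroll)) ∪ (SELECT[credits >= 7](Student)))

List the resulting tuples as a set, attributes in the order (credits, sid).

Selection title = Lyra: {(Lyra, 8, 23)}
Selection credits >= 7: {(Argo, 7, 6), (Delta, 7, 17), (Helix, 9, 34), (Lyra, 8, 23)}
Set union of the two operands is {(Argo, 7, 6), (Delta, 7, 17), (Helix, 9, 34), (Lyra, 8, 23)}.
π[credits, sid]: project onto (credits, sid) → {(7, 17), (7, 6), (8, 23), (9, 34)}

{(7, 17), (7, 6), (8, 23), (9, 34)}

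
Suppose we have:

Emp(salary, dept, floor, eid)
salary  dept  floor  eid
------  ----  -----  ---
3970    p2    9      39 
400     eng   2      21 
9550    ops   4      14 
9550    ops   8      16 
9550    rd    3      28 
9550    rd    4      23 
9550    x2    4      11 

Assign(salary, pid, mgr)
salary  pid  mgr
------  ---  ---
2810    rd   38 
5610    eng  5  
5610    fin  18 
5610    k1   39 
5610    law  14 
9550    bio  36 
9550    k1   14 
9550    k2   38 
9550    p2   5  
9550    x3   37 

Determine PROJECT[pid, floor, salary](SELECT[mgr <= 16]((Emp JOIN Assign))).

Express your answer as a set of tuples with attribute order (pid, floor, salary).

Emp ⋈ Assign (natural join on salary): {(9550, ops, 4, 14, bio, 36), (9550, ops, 4, 14, k1, 14), (9550, ops, 4, 14, k2, 38), (9550, ops, 4, 14, p2, 5), (9550, ops, 4, 14, x3, 37), (9550, ops, 8, 16, bio, 36), (9550, ops, 8, 16, k1, 14), (9550, ops, 8, 16, k2, 38), (9550, ops, 8, 16, p2, 5), (9550, ops, 8, 16, x3, 37), (9550, rd, 3, 28, bio, 36), (9550, rd, 3, 28, k1, 14), (9550, rd, 3, 28, k2, 38), (9550, rd, 3, 28, p2, 5), (9550, rd, 3, 28, x3, 37), (9550, rd, 4, 23, bio, 36), (9550, rd, 4, 23, k1, 14), (9550, rd, 4, 23, k2, 38), (9550, rd, 4, 23, p2, 5), (9550, rd, 4, 23, x3, 37), (9550, x2, 4, 11, bio, 36), (9550, x2, 4, 11, k1, 14), (9550, x2, 4, 11, k2, 38), (9550, x2, 4, 11, p2, 5), (9550, x2, 4, 11, x3, 37)}
Apply σ_{mgr <= 16}; surviving tuples: {(9550, ops, 4, 14, k1, 14), (9550, ops, 4, 14, p2, 5), (9550, ops, 8, 16, k1, 14), (9550, ops, 8, 16, p2, 5), (9550, rd, 3, 28, k1, 14), (9550, rd, 3, 28, p2, 5), (9550, rd, 4, 23, k1, 14), (9550, rd, 4, 23, p2, 5), (9550, x2, 4, 11, k1, 14), (9550, x2, 4, 11, p2, 5)}
π_{pid, floor, salary} gives {(k1, 3, 9550), (k1, 4, 9550), (k1, 8, 9550), (p2, 3, 9550), (p2, 4, 9550), (p2, 8, 9550)} (4 duplicate(s) eliminated).

{(k1, 3, 9550), (k1, 4, 9550), (k1, 8, 9550), (p2, 3, 9550), (p2, 4, 9550), (p2, 8, 9550)}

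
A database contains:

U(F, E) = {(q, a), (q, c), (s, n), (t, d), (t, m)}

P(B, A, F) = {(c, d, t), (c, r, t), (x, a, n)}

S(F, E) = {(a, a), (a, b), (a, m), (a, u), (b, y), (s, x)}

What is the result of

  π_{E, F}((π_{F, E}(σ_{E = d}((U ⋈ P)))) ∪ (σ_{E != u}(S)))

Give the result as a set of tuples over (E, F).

{(a, a), (b, a), (d, t), (m, a), (x, s), (y, b)}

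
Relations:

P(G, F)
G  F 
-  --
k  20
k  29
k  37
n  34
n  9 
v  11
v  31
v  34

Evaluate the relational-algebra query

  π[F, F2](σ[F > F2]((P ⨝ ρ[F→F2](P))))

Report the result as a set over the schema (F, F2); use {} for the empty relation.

{(29, 20), (31, 11), (34, 11), (34, 31), (34, 9), (37, 20), (37, 29)}

ρ[F→F2]: schema becomes (G, F2); tuples unchanged.
P ⋈ ρ[F→F2](P) (natural join on G): {(k, 20, 20), (k, 20, 29), (k, 20, 37), (k, 29, 20), (k, 29, 29), (k, 29, 37), (k, 37, 20), (k, 37, 29), (k, 37, 37), (n, 34, 34), (n, 34, 9), (n, 9, 34), (n, 9, 9), (v, 11, 11), (v, 11, 31), (v, 11, 34), (v, 31, 11), (v, 31, 31), (v, 31, 34), (v, 34, 11), (v, 34, 31), (v, 34, 34)}
σ[F > F2]: keep tuples satisfying F > F2 → {(k, 29, 20), (k, 37, 20), (k, 37, 29), (n, 34, 9), (v, 31, 11), (v, 34, 11), (v, 34, 31)}
Keep only column(s) F, F2: {(29, 20), (31, 11), (34, 11), (34, 31), (34, 9), (37, 20), (37, 29)}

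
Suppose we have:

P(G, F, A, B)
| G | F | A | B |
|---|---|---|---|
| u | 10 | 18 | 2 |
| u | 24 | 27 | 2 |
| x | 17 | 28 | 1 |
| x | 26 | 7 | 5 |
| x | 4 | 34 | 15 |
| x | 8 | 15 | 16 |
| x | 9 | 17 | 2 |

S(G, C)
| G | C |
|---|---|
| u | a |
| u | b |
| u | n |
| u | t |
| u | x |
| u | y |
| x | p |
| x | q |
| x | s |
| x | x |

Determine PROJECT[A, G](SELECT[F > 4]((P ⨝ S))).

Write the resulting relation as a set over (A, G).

{(15, x), (17, x), (18, u), (27, u), (28, x), (7, x)}

P ⋈ S (natural join on G): {(u, 10, 18, 2, a), (u, 10, 18, 2, b), (u, 10, 18, 2, n), (u, 10, 18, 2, t), (u, 10, 18, 2, x), (u, 10, 18, 2, y), (u, 24, 27, 2, a), (u, 24, 27, 2, b), (u, 24, 27, 2, n), (u, 24, 27, 2, t), (u, 24, 27, 2, x), (u, 24, 27, 2, y), (x, 17, 28, 1, p), (x, 17, 28, 1, q), (x, 17, 28, 1, s), (x, 17, 28, 1, x), (x, 26, 7, 5, p), (x, 26, 7, 5, q), (x, 26, 7, 5, s), (x, 26, 7, 5, x), (x, 4, 34, 15, p), (x, 4, 34, 15, q), (x, 4, 34, 15, s), (x, 4, 34, 15, x), (x, 8, 15, 16, p), (x, 8, 15, 16, q), (x, 8, 15, 16, s), (x, 8, 15, 16, x), (x, 9, 17, 2, p), (x, 9, 17, 2, q), (x, 9, 17, 2, s), (x, 9, 17, 2, x)}
Apply σ_{F > 4}; surviving tuples: {(u, 10, 18, 2, a), (u, 10, 18, 2, b), (u, 10, 18, 2, n), (u, 10, 18, 2, t), (u, 10, 18, 2, x), (u, 10, 18, 2, y), (u, 24, 27, 2, a), (u, 24, 27, 2, b), (u, 24, 27, 2, n), (u, 24, 27, 2, t), (u, 24, 27, 2, x), (u, 24, 27, 2, y), (x, 17, 28, 1, p), (x, 17, 28, 1, q), (x, 17, 28, 1, s), (x, 17, 28, 1, x), (x, 26, 7, 5, p), (x, 26, 7, 5, q), (x, 26, 7, 5, s), (x, 26, 7, 5, x), (x, 8, 15, 16, p), (x, 8, 15, 16, q), (x, 8, 15, 16, s), (x, 8, 15, 16, x), (x, 9, 17, 2, p), (x, 9, 17, 2, q), (x, 9, 17, 2, s), (x, 9, 17, 2, x)}
π_{A, G} gives {(15, x), (17, x), (18, u), (27, u), (28, x), (7, x)} (22 duplicate(s) eliminated).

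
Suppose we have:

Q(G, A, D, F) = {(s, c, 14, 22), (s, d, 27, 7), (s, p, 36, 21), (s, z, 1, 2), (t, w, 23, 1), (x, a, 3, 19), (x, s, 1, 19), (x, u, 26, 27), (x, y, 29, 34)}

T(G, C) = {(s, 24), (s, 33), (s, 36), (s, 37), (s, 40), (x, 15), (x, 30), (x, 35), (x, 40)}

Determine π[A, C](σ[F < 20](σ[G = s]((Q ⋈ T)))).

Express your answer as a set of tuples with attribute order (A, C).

{(d, 24), (d, 33), (d, 36), (d, 37), (d, 40), (z, 24), (z, 33), (z, 36), (z, 37), (z, 40)}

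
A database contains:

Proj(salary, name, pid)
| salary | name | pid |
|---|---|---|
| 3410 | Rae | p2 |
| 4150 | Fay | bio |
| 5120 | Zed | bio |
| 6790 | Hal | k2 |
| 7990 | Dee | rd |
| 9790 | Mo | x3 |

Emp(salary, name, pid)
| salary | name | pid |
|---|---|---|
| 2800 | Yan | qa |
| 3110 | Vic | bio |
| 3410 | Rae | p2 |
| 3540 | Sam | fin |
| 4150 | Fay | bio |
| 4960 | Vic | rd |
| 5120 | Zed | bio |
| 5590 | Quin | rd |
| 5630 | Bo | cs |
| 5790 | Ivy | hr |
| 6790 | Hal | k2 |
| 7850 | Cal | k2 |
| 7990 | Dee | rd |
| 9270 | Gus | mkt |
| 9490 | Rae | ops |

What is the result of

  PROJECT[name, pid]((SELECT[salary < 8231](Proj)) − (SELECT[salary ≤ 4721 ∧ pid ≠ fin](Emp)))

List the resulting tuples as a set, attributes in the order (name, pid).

Apply σ_{salary < 8231}; surviving tuples: {(3410, Rae, p2), (4150, Fay, bio), (5120, Zed, bio), (6790, Hal, k2), (7990, Dee, rd)}
Apply σ_{salary ≤ 4721 ∧ pid ≠ fin}; surviving tuples: {(2800, Yan, qa), (3110, Vic, bio), (3410, Rae, p2), (4150, Fay, bio)}
Set difference of the two operands is {(5120, Zed, bio), (6790, Hal, k2), (7990, Dee, rd)}.
π_{name, pid} gives {(Dee, rd), (Hal, k2), (Zed, bio)}.

{(Dee, rd), (Hal, k2), (Zed, bio)}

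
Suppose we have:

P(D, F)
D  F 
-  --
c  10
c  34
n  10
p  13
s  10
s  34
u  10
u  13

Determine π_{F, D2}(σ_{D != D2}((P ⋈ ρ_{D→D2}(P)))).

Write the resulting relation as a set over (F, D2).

ρ[D→D2]: schema becomes (D2, F); tuples unchanged.
P ⋈ ρ_{D→D2}(P) (natural join on F): {(c, 10, c), (c, 10, n), (c, 10, s), (c, 10, u), (c, 34, c), (c, 34, s), (n, 10, c), (n, 10, n), (n, 10, s), (n, 10, u), (p, 13, p), (p, 13, u), (s, 10, c), (s, 10, n), (s, 10, s), (s, 10, u), (s, 34, c), (s, 34, s), (u, 10, c), (u, 10, n), (u, 10, s), (u, 10, u), (u, 13, p), (u, 13, u)}
σ[D != D2]: keep tuples satisfying D != D2 → {(c, 10, n), (c, 10, s), (c, 10, u), (c, 34, s), (n, 10, c), (n, 10, s), (n, 10, u), (p, 13, u), (s, 10, c), (s, 10, n), (s, 10, u), (s, 34, c), (u, 10, c), (u, 10, n), (u, 10, s), (u, 13, p)}
Projecting to F, D2 (8 duplicate(s) eliminated): {(10, c), (10, n), (10, s), (10, u), (13, p), (13, u), (34, c), (34, s)}

{(10, c), (10, n), (10, s), (10, u), (13, p), (13, u), (34, c), (34, s)}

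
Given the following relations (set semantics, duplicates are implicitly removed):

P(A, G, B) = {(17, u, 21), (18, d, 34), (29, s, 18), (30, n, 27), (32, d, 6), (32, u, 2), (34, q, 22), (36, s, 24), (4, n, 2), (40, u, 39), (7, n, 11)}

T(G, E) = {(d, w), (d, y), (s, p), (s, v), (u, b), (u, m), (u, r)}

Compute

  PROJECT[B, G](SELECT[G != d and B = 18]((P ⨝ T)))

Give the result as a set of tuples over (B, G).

{(18, s)}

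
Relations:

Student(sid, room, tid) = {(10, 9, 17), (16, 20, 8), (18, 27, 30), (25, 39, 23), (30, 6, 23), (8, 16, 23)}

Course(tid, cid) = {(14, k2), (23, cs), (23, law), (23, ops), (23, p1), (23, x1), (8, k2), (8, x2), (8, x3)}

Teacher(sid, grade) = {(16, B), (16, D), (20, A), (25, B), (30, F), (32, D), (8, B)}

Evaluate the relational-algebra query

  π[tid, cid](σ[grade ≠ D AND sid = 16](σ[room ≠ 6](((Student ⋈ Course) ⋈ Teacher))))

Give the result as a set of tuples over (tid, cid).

{(8, k2), (8, x2), (8, x3)}

Student ⋈ Course (natural join on tid): {(16, 20, 8, k2), (16, 20, 8, x2), (16, 20, 8, x3), (25, 39, 23, cs), (25, 39, 23, law), (25, 39, 23, ops), (25, 39, 23, p1), (25, 39, 23, x1), (30, 6, 23, cs), (30, 6, 23, law), (30, 6, 23, ops), (30, 6, 23, p1), (30, 6, 23, x1), (8, 16, 23, cs), (8, 16, 23, law), (8, 16, 23, ops), (8, 16, 23, p1), (8, 16, 23, x1)}
(Student ⋈ Course) ⋈ Teacher (natural join on sid): {(16, 20, 8, k2, B), (16, 20, 8, k2, D), (16, 20, 8, x2, B), (16, 20, 8, x2, D), (16, 20, 8, x3, B), (16, 20, 8, x3, D), (25, 39, 23, cs, B), (25, 39, 23, law, B), (25, 39, 23, ops, B), (25, 39, 23, p1, B), (25, 39, 23, x1, B), (30, 6, 23, cs, F), (30, 6, 23, law, F), (30, 6, 23, ops, F), (30, 6, 23, p1, F), (30, 6, 23, x1, F), (8, 16, 23, cs, B), (8, 16, 23, law, B), (8, 16, 23, ops, B), (8, 16, 23, p1, B), (8, 16, 23, x1, B)}
σ[room ≠ 6]: keep tuples satisfying room ≠ 6 → {(16, 20, 8, k2, B), (16, 20, 8, k2, D), (16, 20, 8, x2, B), (16, 20, 8, x2, D), (16, 20, 8, x3, B), (16, 20, 8, x3, D), (25, 39, 23, cs, B), (25, 39, 23, law, B), (25, 39, 23, ops, B), (25, 39, 23, p1, B), (25, 39, 23, x1, B), (8, 16, 23, cs, B), (8, 16, 23, law, B), (8, 16, 23, ops, B), (8, 16, 23, p1, B), (8, 16, 23, x1, B)}
σ[grade ≠ D AND sid = 16]: keep tuples satisfying grade ≠ D AND sid = 16 → {(16, 20, 8, k2, B), (16, 20, 8, x2, B), (16, 20, 8, x3, B)}
Projecting to tid, cid: {(8, k2), (8, x2), (8, x3)}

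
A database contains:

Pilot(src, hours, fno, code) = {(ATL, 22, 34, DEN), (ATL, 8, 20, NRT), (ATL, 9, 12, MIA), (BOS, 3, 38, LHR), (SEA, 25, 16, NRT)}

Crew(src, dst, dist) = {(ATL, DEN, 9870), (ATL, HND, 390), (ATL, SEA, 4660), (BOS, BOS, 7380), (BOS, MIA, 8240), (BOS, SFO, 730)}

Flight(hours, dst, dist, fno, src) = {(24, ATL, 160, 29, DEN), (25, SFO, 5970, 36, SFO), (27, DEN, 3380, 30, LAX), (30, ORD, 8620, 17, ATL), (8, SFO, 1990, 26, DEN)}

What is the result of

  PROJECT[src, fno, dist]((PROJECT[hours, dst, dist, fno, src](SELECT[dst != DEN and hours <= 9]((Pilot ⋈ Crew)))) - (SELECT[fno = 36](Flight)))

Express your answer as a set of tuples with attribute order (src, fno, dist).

Joining Pilot and Crew on src yields {(ATL, 22, 34, DEN, DEN, 9870), (ATL, 22, 34, DEN, HND, 390), (ATL, 22, 34, DEN, SEA, 4660), (ATL, 8, 20, NRT, DEN, 9870), (ATL, 8, 20, NRT, HND, 390), (ATL, 8, 20, NRT, SEA, 4660), (ATL, 9, 12, MIA, DEN, 9870), (ATL, 9, 12, MIA, HND, 390), (ATL, 9, 12, MIA, SEA, 4660), (BOS, 3, 38, LHR, BOS, 7380), (BOS, 3, 38, LHR, MIA, 8240), (BOS, 3, 38, LHR, SFO, 730)}.
Apply σ_{dst != DEN and hours <= 9}; surviving tuples: {(ATL, 8, 20, NRT, HND, 390), (ATL, 8, 20, NRT, SEA, 4660), (ATL, 9, 12, MIA, HND, 390), (ATL, 9, 12, MIA, SEA, 4660), (BOS, 3, 38, LHR, BOS, 7380), (BOS, 3, 38, LHR, MIA, 8240), (BOS, 3, 38, LHR, SFO, 730)}
Projecting to hours, dst, dist, fno, src: {(3, BOS, 7380, 38, BOS), (3, MIA, 8240, 38, BOS), (3, SFO, 730, 38, BOS), (8, HND, 390, 20, ATL), (8, SEA, 4660, 20, ATL), (9, HND, 390, 12, ATL), (9, SEA, 4660, 12, ATL)}
Apply σ_{fno = 36}; surviving tuples: {(25, SFO, 5970, 36, SFO)}
Set difference of the two operands is {(3, BOS, 7380, 38, BOS), (3, MIA, 8240, 38, BOS), (3, SFO, 730, 38, BOS), (8, HND, 390, 20, ATL), (8, SEA, 4660, 20, ATL), (9, HND, 390, 12, ATL), (9, SEA, 4660, 12, ATL)}.
Projecting to src, fno, dist: {(ATL, 12, 390), (ATL, 12, 4660), (ATL, 20, 390), (ATL, 20, 4660), (BOS, 38, 730), (BOS, 38, 7380), (BOS, 38, 8240)}

{(ATL, 12, 390), (ATL, 12, 4660), (ATL, 20, 390), (ATL, 20, 4660), (BOS, 38, 730), (BOS, 38, 7380), (BOS, 38, 8240)}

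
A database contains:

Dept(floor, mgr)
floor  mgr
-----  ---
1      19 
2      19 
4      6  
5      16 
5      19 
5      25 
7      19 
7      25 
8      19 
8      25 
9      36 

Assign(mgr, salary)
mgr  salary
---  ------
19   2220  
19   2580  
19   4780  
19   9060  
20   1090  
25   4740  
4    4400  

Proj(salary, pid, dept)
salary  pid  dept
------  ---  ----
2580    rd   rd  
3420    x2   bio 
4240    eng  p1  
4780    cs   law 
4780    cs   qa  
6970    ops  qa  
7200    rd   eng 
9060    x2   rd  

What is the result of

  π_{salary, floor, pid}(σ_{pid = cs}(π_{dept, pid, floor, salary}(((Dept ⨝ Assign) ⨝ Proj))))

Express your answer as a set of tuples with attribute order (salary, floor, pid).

{(4780, 1, cs), (4780, 2, cs), (4780, 5, cs), (4780, 7, cs), (4780, 8, cs)}

Dept ⋈ Assign (natural join on mgr): {(1, 19, 2220), (1, 19, 2580), (1, 19, 4780), (1, 19, 9060), (2, 19, 2220), (2, 19, 2580), (2, 19, 4780), (2, 19, 9060), (5, 19, 2220), (5, 19, 2580), (5, 19, 4780), (5, 19, 9060), (5, 25, 4740), (7, 19, 2220), (7, 19, 2580), (7, 19, 4780), (7, 19, 9060), (7, 25, 4740), (8, 19, 2220), (8, 19, 2580), (8, 19, 4780), (8, 19, 9060), (8, 25, 4740)}
(Dept ⨝ Assign) ⋈ Proj (natural join on salary): {(1, 19, 2580, rd, rd), (1, 19, 4780, cs, law), (1, 19, 4780, cs, qa), (1, 19, 9060, x2, rd), (2, 19, 2580, rd, rd), (2, 19, 4780, cs, law), (2, 19, 4780, cs, qa), (2, 19, 9060, x2, rd), (5, 19, 2580, rd, rd), (5, 19, 4780, cs, law), (5, 19, 4780, cs, qa), (5, 19, 9060, x2, rd), (7, 19, 2580, rd, rd), (7, 19, 4780, cs, law), (7, 19, 4780, cs, qa), (7, 19, 9060, x2, rd), (8, 19, 2580, rd, rd), (8, 19, 4780, cs, law), (8, 19, 4780, cs, qa), (8, 19, 9060, x2, rd)}
Keep only column(s) dept, pid, floor, salary: {(law, cs, 1, 4780), (law, cs, 2, 4780), (law, cs, 5, 4780), (law, cs, 7, 4780), (law, cs, 8, 4780), (qa, cs, 1, 4780), (qa, cs, 2, 4780), (qa, cs, 5, 4780), (qa, cs, 7, 4780), (qa, cs, 8, 4780), (rd, rd, 1, 2580), (rd, rd, 2, 2580), (rd, rd, 5, 2580), (rd, rd, 7, 2580), (rd, rd, 8, 2580), (rd, x2, 1, 9060), (rd, x2, 2, 9060), (rd, x2, 5, 9060), (rd, x2, 7, 9060), (rd, x2, 8, 9060)}
Selection pid = cs: {(law, cs, 1, 4780), (law, cs, 2, 4780), (law, cs, 5, 4780), (law, cs, 7, 4780), (law, cs, 8, 4780), (qa, cs, 1, 4780), (qa, cs, 2, 4780), (qa, cs, 5, 4780), (qa, cs, 7, 4780), (qa, cs, 8, 4780)}
Keep only column(s) salary, floor, pid (5 duplicate(s) eliminated): {(4780, 1, cs), (4780, 2, cs), (4780, 5, cs), (4780, 7, cs), (4780, 8, cs)}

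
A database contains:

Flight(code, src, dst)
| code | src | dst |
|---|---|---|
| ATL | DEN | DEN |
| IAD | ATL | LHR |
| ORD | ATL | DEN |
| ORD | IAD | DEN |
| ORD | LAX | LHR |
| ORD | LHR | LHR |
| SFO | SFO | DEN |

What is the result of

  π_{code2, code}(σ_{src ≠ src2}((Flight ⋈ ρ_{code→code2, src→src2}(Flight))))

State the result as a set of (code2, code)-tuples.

{(ATL, ORD), (ATL, SFO), (IAD, ORD), (ORD, ATL), (ORD, IAD), (ORD, ORD), (ORD, SFO), (SFO, ATL), (SFO, ORD)}

ρ[code→code2, src→src2]: schema becomes (code2, src2, dst); tuples unchanged.
Natural join on dst: {(ATL, DEN, DEN, ATL, DEN), (ATL, DEN, DEN, ORD, ATL), (ATL, DEN, DEN, ORD, IAD), (ATL, DEN, DEN, SFO, SFO), (IAD, ATL, LHR, IAD, ATL), (IAD, ATL, LHR, ORD, LAX), (IAD, ATL, LHR, ORD, LHR), (ORD, ATL, DEN, ATL, DEN), (ORD, ATL, DEN, ORD, ATL), (ORD, ATL, DEN, ORD, IAD), (ORD, ATL, DEN, SFO, SFO), (ORD, IAD, DEN, ATL, DEN), (ORD, IAD, DEN, ORD, ATL), (ORD, IAD, DEN, ORD, IAD), (ORD, IAD, DEN, SFO, SFO), (ORD, LAX, LHR, IAD, ATL), (ORD, LAX, LHR, ORD, LAX), (ORD, LAX, LHR, ORD, LHR), (ORD, LHR, LHR, IAD, ATL), (ORD, LHR, LHR, ORD, LAX), (ORD, LHR, LHR, ORD, LHR), (SFO, SFO, DEN, ATL, DEN), (SFO, SFO, DEN, ORD, ATL), (SFO, SFO, DEN, ORD, IAD), (SFO, SFO, DEN, SFO, SFO)}
Apply σ_{src ≠ src2}; surviving tuples: {(ATL, DEN, DEN, ORD, ATL), (ATL, DEN, DEN, ORD, IAD), (ATL, DEN, DEN, SFO, SFO), (IAD, ATL, LHR, ORD, LAX), (IAD, ATL, LHR, ORD, LHR), (ORD, ATL, DEN, ATL, DEN), (ORD, ATL, DEN, ORD, IAD), (ORD, ATL, DEN, SFO, SFO), (ORD, IAD, DEN, ATL, DEN), (ORD, IAD, DEN, ORD, ATL), (ORD, IAD, DEN, SFO, SFO), (ORD, LAX, LHR, IAD, ATL), (ORD, LAX, LHR, ORD, LHR), (ORD, LHR, LHR, IAD, ATL), (ORD, LHR, LHR, ORD, LAX), (SFO, SFO, DEN, ATL, DEN), (SFO, SFO, DEN, ORD, ATL), (SFO, SFO, DEN, ORD, IAD)}
Projecting to code2, code (9 duplicate(s) eliminated): {(ATL, ORD), (ATL, SFO), (IAD, ORD), (ORD, ATL), (ORD, IAD), (ORD, ORD), (ORD, SFO), (SFO, ATL), (SFO, ORD)}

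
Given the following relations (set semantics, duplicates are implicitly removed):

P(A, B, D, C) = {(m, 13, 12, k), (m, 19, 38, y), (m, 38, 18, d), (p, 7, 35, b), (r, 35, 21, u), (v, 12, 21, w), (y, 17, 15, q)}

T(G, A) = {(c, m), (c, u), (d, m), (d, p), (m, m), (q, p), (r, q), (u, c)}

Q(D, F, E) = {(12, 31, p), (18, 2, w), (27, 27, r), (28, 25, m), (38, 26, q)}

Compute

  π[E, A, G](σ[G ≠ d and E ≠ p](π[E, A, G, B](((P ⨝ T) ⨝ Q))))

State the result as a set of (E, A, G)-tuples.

Joining P and T on A yields {(m, 13, 12, k, c), (m, 13, 12, k, d), (m, 13, 12, k, m), (m, 19, 38, y, c), (m, 19, 38, y, d), (m, 19, 38, y, m), (m, 38, 18, d, c), (m, 38, 18, d, d), (m, 38, 18, d, m), (p, 7, 35, b, d), (p, 7, 35, b, q)}.
Joining (P ⨝ T) and Q on D yields {(m, 13, 12, k, c, 31, p), (m, 13, 12, k, d, 31, p), (m, 13, 12, k, m, 31, p), (m, 19, 38, y, c, 26, q), (m, 19, 38, y, d, 26, q), (m, 19, 38, y, m, 26, q), (m, 38, 18, d, c, 2, w), (m, 38, 18, d, d, 2, w), (m, 38, 18, d, m, 2, w)}.
Keep only column(s) E, A, G, B: {(p, m, c, 13), (p, m, d, 13), (p, m, m, 13), (q, m, c, 19), (q, m, d, 19), (q, m, m, 19), (w, m, c, 38), (w, m, d, 38), (w, m, m, 38)}
Selection G ≠ d and E ≠ p: {(q, m, c, 19), (q, m, m, 19), (w, m, c, 38), (w, m, m, 38)}
Keep only column(s) E, A, G: {(q, m, c), (q, m, m), (w, m, c), (w, m, m)}

{(q, m, c), (q, m, m), (w, m, c), (w, m, m)}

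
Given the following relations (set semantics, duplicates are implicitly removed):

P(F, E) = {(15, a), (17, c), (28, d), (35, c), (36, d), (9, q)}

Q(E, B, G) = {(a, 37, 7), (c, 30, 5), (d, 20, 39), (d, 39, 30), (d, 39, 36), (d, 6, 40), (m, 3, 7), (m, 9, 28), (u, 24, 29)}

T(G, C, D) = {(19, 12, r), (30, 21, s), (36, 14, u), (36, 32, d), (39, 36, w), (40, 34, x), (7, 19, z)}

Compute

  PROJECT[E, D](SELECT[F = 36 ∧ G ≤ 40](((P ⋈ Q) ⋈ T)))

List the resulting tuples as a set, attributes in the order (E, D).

{(d, d), (d, s), (d, u), (d, w), (d, x)}

Joining P and Q on E yields {(15, a, 37, 7), (17, c, 30, 5), (28, d, 20, 39), (28, d, 39, 30), (28, d, 39, 36), (28, d, 6, 40), (35, c, 30, 5), (36, d, 20, 39), (36, d, 39, 30), (36, d, 39, 36), (36, d, 6, 40)}.
Joining (P ⋈ Q) and T on G yields {(15, a, 37, 7, 19, z), (28, d, 20, 39, 36, w), (28, d, 39, 30, 21, s), (28, d, 39, 36, 14, u), (28, d, 39, 36, 32, d), (28, d, 6, 40, 34, x), (36, d, 20, 39, 36, w), (36, d, 39, 30, 21, s), (36, d, 39, 36, 14, u), (36, d, 39, 36, 32, d), (36, d, 6, 40, 34, x)}.
Selection F = 36 ∧ G ≤ 40: {(36, d, 20, 39, 36, w), (36, d, 39, 30, 21, s), (36, d, 39, 36, 14, u), (36, d, 39, 36, 32, d), (36, d, 6, 40, 34, x)}
Projecting to E, D: {(d, d), (d, s), (d, u), (d, w), (d, x)}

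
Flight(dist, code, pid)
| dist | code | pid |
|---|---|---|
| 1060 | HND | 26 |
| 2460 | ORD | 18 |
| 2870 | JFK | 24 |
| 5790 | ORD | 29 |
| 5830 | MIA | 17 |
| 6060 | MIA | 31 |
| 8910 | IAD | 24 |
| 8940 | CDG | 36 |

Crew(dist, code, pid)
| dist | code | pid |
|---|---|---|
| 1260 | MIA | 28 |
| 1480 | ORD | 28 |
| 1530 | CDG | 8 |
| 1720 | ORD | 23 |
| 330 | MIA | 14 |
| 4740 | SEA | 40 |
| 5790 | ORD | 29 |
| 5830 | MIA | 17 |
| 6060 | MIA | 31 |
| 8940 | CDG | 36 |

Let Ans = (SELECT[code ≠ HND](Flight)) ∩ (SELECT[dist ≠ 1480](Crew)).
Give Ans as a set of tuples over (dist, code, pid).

Apply σ_{code ≠ HND}; surviving tuples: {(2460, ORD, 18), (2870, JFK, 24), (5790, ORD, 29), (5830, MIA, 17), (6060, MIA, 31), (8910, IAD, 24), (8940, CDG, 36)}
Apply σ_{dist ≠ 1480}; surviving tuples: {(1260, MIA, 28), (1530, CDG, 8), (1720, ORD, 23), (330, MIA, 14), (4740, SEA, 40), (5790, ORD, 29), (5830, MIA, 17), (6060, MIA, 31), (8940, CDG, 36)}
Set intersection of the two operands is {(5790, ORD, 29), (5830, MIA, 17), (6060, MIA, 31), (8940, CDG, 36)}.

{(5790, ORD, 29), (5830, MIA, 17), (6060, MIA, 31), (8940, CDG, 36)}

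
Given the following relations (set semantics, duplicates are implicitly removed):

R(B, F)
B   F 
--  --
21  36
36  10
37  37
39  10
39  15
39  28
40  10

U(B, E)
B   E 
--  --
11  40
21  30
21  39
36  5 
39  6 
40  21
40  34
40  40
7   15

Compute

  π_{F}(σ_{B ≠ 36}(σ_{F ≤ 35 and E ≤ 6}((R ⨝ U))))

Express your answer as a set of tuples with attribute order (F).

R ⋈ U (natural join on B): {(21, 36, 30), (21, 36, 39), (36, 10, 5), (39, 10, 6), (39, 15, 6), (39, 28, 6), (40, 10, 21), (40, 10, 34), (40, 10, 40)}
σ[F ≤ 35 and E ≤ 6]: keep tuples satisfying F ≤ 35 and E ≤ 6 → {(36, 10, 5), (39, 10, 6), (39, 15, 6), (39, 28, 6)}
σ[B ≠ 36]: keep tuples satisfying B ≠ 36 → {(39, 10, 6), (39, 15, 6), (39, 28, 6)}
π_{F} gives {10, 15, 28}.

{10, 15, 28}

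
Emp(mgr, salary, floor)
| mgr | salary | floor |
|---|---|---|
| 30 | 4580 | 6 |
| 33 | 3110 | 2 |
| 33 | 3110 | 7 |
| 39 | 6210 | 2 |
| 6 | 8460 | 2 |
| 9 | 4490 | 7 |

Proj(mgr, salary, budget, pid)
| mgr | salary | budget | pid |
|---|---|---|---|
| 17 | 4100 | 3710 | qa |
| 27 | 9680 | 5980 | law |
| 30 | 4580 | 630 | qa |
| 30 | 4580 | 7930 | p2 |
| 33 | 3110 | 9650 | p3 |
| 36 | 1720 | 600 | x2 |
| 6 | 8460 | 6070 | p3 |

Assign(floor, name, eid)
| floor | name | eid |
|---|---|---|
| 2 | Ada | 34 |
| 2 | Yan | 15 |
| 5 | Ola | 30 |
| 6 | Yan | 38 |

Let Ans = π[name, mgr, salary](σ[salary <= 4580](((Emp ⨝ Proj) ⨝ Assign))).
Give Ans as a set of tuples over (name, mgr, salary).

{(Ada, 33, 3110), (Yan, 30, 4580), (Yan, 33, 3110)}

Natural join on mgr, salary: {(30, 4580, 6, 630, qa), (30, 4580, 6, 7930, p2), (33, 3110, 2, 9650, p3), (33, 3110, 7, 9650, p3), (6, 8460, 2, 6070, p3)}
Natural join on floor: {(30, 4580, 6, 630, qa, Yan, 38), (30, 4580, 6, 7930, p2, Yan, 38), (33, 3110, 2, 9650, p3, Ada, 34), (33, 3110, 2, 9650, p3, Yan, 15), (6, 8460, 2, 6070, p3, Ada, 34), (6, 8460, 2, 6070, p3, Yan, 15)}
σ[salary <= 4580]: keep tuples satisfying salary <= 4580 → {(30, 4580, 6, 630, qa, Yan, 38), (30, 4580, 6, 7930, p2, Yan, 38), (33, 3110, 2, 9650, p3, Ada, 34), (33, 3110, 2, 9650, p3, Yan, 15)}
π_{name, mgr, salary} gives {(Ada, 33, 3110), (Yan, 30, 4580), (Yan, 33, 3110)} (1 duplicate(s) eliminated).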